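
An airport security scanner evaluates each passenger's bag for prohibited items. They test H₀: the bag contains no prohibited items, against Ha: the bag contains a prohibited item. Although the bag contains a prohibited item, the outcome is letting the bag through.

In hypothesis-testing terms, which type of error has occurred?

'Letting the bag through' corresponds to failing to reject H₀.
H₀ was not rejected but H₀ is false — a Type II error (false negative).

Type II error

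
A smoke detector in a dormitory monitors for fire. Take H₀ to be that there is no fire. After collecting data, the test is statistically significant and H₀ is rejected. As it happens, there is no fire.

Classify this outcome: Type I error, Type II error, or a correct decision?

Type I error

H₀ was rejected, but H₀ is actually true.
Rejecting a true null hypothesis is a Type I error (false positive).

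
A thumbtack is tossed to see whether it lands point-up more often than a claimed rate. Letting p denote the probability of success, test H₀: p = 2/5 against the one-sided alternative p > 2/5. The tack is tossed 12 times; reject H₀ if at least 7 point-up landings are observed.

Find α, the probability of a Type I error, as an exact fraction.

38626048/244140625

The Type I error probability is α = P(X ≥ 7) computed under H₀, where X ~ Binomial(12, 2/5).
Summing C(12,j)(2/5)^j(3/5)^{12−j} for j = 7,…,12 gives 38626048/244140625.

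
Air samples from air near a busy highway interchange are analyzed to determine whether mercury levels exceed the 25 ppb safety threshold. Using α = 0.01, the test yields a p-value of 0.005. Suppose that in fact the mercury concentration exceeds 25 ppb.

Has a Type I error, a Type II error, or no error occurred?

The conventional null hypothesis is that the mercury concentration is at or below 25 ppb (safe).
Since p = 0.005 < α = 0.01, H₀ is rejected.
H₀ is false (actually the mercury concentration exceeds 25 ppb).
The decision matches the true state — no error.

No error (correct decision).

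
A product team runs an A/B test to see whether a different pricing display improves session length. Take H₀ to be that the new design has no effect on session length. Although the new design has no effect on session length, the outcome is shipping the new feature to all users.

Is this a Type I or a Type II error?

Type I error

'Shipping the new feature to all users' corresponds to rejecting H₀.
H₀ was rejected but H₀ is true — a Type I error (false positive).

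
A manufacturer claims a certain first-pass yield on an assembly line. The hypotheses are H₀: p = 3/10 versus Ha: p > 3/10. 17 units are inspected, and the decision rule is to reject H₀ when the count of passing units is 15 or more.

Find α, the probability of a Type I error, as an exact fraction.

10087281621/10000000000000000

Under H₀, S ~ Binomial(17, 3/10), and α = P(S ≥ 15).
Adding the binomial terms for j = 15 through 17 with p = 3/10 yields 10087281621/10000000000000000.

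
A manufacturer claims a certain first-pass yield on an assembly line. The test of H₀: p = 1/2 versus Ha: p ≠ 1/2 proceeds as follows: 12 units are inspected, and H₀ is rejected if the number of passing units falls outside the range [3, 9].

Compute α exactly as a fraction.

79/2048

The significance level is the null-hypothesis probability of the rejection region {≤2} ∪ {≥10}.
By symmetry, α = 2·P(K ≤ 2) = 2·(1 + 12 + 66)/4096 = 158/4096 = 79/2048.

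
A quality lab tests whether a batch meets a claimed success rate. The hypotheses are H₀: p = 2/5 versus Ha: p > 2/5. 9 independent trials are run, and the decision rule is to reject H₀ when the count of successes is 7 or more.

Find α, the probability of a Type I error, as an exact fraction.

48896/1953125

Under H₀, X ~ Binomial(9, 2/5), and α = P(X ≥ 7).
Summing C(9,j)(2/5)^j(3/5)^{9−j} for j = 7,…,9 gives 48896/1953125.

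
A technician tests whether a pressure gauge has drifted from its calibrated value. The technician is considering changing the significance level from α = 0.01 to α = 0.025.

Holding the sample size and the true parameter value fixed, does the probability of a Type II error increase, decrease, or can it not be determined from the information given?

A larger α widens the rejection region, so when the alternative is true more outcomes lead to rejection — failing to reject becomes less likely.

It decreases.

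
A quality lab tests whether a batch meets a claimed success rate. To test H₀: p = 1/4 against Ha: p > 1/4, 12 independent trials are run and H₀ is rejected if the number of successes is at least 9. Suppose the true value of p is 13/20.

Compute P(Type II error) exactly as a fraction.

A Type II error is failing to reject when Ha holds: with p = 13/20, β = P(X ≤ 8).
Equivalently, β = 1 − P(X ≥ 9) = 535222111290433/819200000000000.

535222111290433/819200000000000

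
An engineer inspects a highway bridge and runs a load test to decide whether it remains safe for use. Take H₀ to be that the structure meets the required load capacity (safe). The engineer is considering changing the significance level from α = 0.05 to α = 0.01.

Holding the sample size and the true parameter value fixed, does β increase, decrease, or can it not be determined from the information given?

Lowering α raises the bar for rejection; under Ha, the test now fails to reject on outcomes it previously would have rejected.

It increases.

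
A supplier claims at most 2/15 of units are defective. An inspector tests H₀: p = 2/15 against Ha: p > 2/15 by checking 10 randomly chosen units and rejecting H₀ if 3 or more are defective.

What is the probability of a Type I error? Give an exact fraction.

26623460512/192216796875

Under H₀, Y ~ Binomial(10, 2/15); the Type I error rate is P(Y ≥ 3).
α = 1 − P(Y ≤ 2) = 1 − 165593336363/192216796875 = 26623460512/192216796875.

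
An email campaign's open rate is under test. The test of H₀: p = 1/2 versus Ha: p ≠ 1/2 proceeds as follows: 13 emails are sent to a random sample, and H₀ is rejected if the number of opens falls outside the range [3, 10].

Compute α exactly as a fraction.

The significance level is the null-hypothesis probability of the rejection region {≤2} ∪ {≥11}.
By symmetry, α = 2·P(X ≤ 2) = 2·(1 + 13 + 78)/8192 = 184/8192 = 23/1024.

23/1024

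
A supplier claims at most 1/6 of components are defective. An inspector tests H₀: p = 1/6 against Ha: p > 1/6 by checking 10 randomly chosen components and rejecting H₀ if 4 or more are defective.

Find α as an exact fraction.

29279/419904

α = P(reject H₀ | H₀ true) = P(X ≥ 4 | p = 1/6), X ~ Binomial(10, 1/6).
Via the complement, α = 1 − Σ_{j=0}^{3} C(10,j)(1/6)^j(5/6)^{10-j} = 29279/419904.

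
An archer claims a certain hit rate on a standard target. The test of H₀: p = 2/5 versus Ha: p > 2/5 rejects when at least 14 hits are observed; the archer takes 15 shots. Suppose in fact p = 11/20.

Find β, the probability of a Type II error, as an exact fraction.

Under the alternative p = 11/20, X ~ Binomial(15, 11/20); β is the probability the test does not reject, P(X < 14).
Summing C(15,j)·(11/20)^j·(9/20)^{15-j} for j = 0..13 gives 16356278262148423407/16384000000000000000.

16356278262148423407/16384000000000000000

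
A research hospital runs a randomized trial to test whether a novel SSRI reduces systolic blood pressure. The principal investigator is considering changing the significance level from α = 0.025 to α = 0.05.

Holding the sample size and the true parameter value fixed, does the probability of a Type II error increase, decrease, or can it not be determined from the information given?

With a larger α the critical value moves toward the center, so more of the Ha sampling distribution lies in the rejection region.

It decreases.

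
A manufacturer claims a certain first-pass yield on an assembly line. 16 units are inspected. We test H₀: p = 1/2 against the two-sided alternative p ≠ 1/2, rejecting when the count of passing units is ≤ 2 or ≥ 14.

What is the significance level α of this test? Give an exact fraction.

137/32768

The significance level is the null-hypothesis probability of the rejection region {≤2} ∪ {≥14}.
The two tails are symmetric, so α = 2·(1 + 16 + 120)/2^16 = 274/65536 = 137/32768.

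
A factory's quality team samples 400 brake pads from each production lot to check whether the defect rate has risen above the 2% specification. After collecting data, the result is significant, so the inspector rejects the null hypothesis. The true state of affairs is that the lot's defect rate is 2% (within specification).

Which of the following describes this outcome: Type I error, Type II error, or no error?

Type I error

The conventional null hypothesis here is that the lot's defect rate is 2% (within specification).
H₀ was rejected, but H₀ is actually true.
Rejecting a true null hypothesis is a Type I error (false positive).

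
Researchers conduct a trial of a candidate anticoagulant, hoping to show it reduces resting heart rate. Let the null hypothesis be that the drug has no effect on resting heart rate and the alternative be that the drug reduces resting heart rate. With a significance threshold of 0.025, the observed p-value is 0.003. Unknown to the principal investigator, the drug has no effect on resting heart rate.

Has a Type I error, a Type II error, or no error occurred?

Since p = 0.003 < α = 0.025, H₀ is rejected.
H₀ is true (actually the drug has no effect on resting heart rate).
Rejecting a true H₀ is a Type I error.

Type I error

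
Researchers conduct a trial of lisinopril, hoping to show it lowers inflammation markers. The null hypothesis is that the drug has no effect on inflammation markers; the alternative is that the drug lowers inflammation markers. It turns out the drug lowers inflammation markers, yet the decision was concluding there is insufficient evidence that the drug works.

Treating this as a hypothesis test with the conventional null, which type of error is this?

Type II error

'Concluding there is insufficient evidence that the drug works' corresponds to failing to reject H₀.
H₀ was not rejected but H₀ is false — a Type II error (false negative).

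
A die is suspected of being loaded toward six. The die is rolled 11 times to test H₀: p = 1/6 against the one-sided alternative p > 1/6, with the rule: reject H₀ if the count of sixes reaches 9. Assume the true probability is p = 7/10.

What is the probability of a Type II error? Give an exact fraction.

Under the alternative p = 7/10, S ~ Binomial(11, 7/10); β is the probability the test does not reject, P(S < 9).
Adding the binomial probabilities P(S=0)+…+P(S=8) at p = 7/10 gives 2749038183/4000000000.

2749038183/4000000000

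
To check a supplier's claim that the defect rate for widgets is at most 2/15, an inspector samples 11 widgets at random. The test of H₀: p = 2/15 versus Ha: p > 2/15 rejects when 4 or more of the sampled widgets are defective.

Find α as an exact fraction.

27663615392/576650390625

Under H₀, Y ~ Binomial(11, 2/15); the Type I error rate is P(Y ≥ 4).
α = 1 − P(Y ≤ 3) = 1 − 548986775233/576650390625 = 27663615392/576650390625.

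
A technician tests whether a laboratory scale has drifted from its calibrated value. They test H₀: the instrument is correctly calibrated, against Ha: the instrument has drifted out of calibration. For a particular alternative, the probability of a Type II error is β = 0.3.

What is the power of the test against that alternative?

Power = 1 − β = 1 − 0.3 = 0.7.

0.7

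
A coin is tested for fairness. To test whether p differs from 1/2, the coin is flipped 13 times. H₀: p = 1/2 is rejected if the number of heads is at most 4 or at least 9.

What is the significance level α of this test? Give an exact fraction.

The significance level is the null-hypothesis probability of the rejection region {≤4} ∪ {≥9}.
The two tails are symmetric, so α = 2·(1 + 13 + 78 + 286 + 715)/2^13 = 2186/8192 = 1093/4096.

1093/4096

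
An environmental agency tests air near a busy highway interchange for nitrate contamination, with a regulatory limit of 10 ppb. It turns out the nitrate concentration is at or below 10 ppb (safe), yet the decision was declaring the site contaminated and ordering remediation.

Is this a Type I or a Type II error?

Type I error

The null hypothesis here is that the nitrate concentration is at or below 10 ppb (safe).
'Declaring the site contaminated and ordering remediation' corresponds to rejecting H₀.
H₀ was rejected but H₀ is true — a Type I error (false positive).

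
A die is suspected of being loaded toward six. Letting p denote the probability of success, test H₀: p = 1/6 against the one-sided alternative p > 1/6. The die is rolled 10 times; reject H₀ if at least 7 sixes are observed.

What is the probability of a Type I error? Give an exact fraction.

337/1259712

α = P(reject H₀ | H₀ true) = P(S ≥ 7 | p = 1/6), with S ~ Binomial(10, 1/6).
Summing C(10,j)(1/6)^j(5/6)^{10−j} for j = 7,…,10 gives 337/1259712.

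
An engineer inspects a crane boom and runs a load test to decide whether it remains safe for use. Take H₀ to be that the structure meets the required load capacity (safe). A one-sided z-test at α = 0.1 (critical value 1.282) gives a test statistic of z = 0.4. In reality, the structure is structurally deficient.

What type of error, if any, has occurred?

Type II error

Since z = 0.4 ≤ z* = 1.282, H₀ is not rejected.
H₀ is false (actually the structure is structurally deficient).
Failing to reject a false H₀ is a Type II error.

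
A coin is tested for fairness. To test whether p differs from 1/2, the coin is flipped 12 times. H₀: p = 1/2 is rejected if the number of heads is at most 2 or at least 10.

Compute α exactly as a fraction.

α = P(S ≤ 2 or S ≥ 10 | p = 1/2), S ~ Binomial(12, 1/2).
The two tails are symmetric, so α = 2·(1 + 12 + 66)/2^12 = 158/4096 = 79/2048.

79/2048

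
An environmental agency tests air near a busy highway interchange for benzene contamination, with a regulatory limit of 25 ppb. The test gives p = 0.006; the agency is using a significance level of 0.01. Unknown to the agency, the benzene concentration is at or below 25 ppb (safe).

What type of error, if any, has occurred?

The conventional null hypothesis is that the benzene concentration is at or below 25 ppb (safe).
Since p = 0.006 < α = 0.01, H₀ is rejected.
H₀ is true (actually the benzene concentration is at or below 25 ppb (safe)).
Rejecting a true H₀ is a Type I error.

Type I error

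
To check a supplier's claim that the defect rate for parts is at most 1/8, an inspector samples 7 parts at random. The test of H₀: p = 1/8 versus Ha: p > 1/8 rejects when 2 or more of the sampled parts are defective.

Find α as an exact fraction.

225033/1048576

The significance level is the probability, assuming p = 1/8, of seeing 2 or more defectives in 7 draws.
α = 1 − P(X ≤ 1) = 1 − 823543/1048576 = 225033/1048576.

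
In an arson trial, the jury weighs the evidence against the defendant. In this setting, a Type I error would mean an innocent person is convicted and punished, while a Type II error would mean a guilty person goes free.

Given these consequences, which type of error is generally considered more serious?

The Type I consequence (an innocent person is convicted and punished) is more severe than the Type II consequence (a guilty person goes free).

Type I error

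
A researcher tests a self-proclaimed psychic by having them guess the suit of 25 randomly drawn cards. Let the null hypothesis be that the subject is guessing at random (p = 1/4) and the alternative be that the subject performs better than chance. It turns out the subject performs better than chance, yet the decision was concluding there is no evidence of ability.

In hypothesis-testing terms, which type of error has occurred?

Type II error

'Concluding there is no evidence of ability' corresponds to failing to reject H₀.
H₀ was not rejected but H₀ is false — a Type II error (false negative).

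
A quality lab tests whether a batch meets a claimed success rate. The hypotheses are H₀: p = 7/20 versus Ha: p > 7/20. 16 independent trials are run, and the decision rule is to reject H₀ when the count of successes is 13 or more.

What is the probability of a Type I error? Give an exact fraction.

The Type I error probability is α = P(Y ≥ 13) computed under H₀, where Y ~ Binomial(16, 7/20).
P(Y ≥ 13) = Σ_{j=13}^{16} C(16,j)·(7/20)^j·(13/20)^{16-j} = 26795915385191141/131072000000000000000.

26795915385191141/131072000000000000000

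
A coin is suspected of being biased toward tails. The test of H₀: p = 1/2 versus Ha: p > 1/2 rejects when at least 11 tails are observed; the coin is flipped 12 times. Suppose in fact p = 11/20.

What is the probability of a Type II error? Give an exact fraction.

β = P(fail to reject H₀ | Ha true) = P(S ≤ 10 | p = 11/20), S ~ Binomial(12, 11/20).
Equivalently, β = 1 − P(S ≥ 11) = 4062047911197291/4096000000000000.

4062047911197291/4096000000000000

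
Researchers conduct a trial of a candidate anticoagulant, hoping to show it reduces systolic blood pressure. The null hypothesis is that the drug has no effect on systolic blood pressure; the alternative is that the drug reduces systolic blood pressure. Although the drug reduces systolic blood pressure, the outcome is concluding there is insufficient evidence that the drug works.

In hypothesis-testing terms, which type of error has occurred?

'Concluding there is insufficient evidence that the drug works' corresponds to failing to reject H₀.
H₀ was not rejected but H₀ is false — a Type II error (false negative).

Type II error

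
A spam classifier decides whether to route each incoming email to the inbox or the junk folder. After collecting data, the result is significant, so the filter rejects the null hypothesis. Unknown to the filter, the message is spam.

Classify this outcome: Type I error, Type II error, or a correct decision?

The conventional null hypothesis here is that the message is legitimate (not spam).
The test rejected a false H₀ — the decision matches the true state.

Neither — the decision is correct.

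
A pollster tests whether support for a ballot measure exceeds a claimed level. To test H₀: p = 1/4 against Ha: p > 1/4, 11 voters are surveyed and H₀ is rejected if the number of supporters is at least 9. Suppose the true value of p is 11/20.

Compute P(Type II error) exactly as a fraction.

Under the alternative p = 11/20, K ~ Binomial(11, 11/20); β is the probability the test does not reject, P(K < 9).
Adding the binomial probabilities P(K=0)+…+P(K=8) at p = 11/20 gives 38288445266097/40960000000000.

38288445266097/40960000000000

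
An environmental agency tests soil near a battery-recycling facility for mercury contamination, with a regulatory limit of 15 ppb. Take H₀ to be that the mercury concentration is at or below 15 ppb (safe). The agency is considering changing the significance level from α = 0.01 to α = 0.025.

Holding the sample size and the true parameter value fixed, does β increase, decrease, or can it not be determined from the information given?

It decreases.

Relaxing α lowers the evidence threshold; under Ha, outcomes that previously fell short now trigger rejection.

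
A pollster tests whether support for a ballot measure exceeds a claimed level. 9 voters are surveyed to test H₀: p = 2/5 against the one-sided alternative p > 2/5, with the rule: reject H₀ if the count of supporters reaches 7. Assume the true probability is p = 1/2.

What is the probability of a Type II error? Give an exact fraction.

Under the alternative p = 1/2, Y ~ Binomial(9, 1/2); β is the probability the test does not reject, P(Y < 7).
Adding the binomial probabilities P(Y=0)+…+P(Y=6) at p = 1/2 gives 233/256.

233/256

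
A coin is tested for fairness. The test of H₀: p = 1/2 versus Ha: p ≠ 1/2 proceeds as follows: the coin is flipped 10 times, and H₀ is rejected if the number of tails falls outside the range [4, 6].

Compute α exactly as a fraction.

α = P(K ≤ 3 or K ≥ 7 | p = 1/2), K ~ Binomial(10, 1/2).
The two tails are symmetric, so α = 2·(1 + 10 + 45 + 120)/2^10 = 352/1024 = 11/32.

11/32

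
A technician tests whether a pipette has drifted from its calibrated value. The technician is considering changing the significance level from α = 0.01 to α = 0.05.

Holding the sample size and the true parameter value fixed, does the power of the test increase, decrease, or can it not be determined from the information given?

Relaxing α lowers the evidence threshold; under Ha, outcomes that previously fell short now trigger rejection.
Since power = 1 − β and β decreases, power increases.

It increases.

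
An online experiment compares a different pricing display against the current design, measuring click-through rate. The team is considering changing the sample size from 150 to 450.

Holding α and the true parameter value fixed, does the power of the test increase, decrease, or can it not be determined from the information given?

A larger sample reduces the standard error, pulling the sampling distribution under Ha further from the non-rejection region.
Since power = 1 − β and β decreases, power increases.

It increases.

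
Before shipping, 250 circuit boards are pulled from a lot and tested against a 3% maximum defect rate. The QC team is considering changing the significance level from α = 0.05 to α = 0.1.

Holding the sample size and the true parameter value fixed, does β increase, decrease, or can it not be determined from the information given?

Relaxing α lowers the evidence threshold; under Ha, outcomes that previously fell short now trigger rejection.

It decreases.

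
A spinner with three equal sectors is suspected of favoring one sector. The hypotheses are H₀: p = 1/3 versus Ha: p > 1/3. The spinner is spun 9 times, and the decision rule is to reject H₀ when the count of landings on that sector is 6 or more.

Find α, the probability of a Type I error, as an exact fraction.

835/19683

Under H₀, Y ~ Binomial(9, 1/3), and α = P(Y ≥ 6).
Summing C(9,j)(1/3)^j(2/3)^{9−j} for j = 6,…,9 gives 835/19683.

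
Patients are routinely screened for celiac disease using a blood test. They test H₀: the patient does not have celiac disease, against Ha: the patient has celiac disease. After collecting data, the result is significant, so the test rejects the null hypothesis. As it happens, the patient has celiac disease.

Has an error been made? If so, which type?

The test rejected a false H₀ — the decision matches the true state.

Neither — the decision is correct.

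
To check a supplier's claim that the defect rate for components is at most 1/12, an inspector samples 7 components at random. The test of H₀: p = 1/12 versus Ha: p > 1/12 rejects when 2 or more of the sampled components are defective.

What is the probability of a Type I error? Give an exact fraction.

219095/1990656

The significance level is the probability, assuming p = 1/12, of seeing 2 or more defectives in 7 draws.
α = 1 − P(K ≤ 1) = 1 − 1771561/1990656 = 219095/1990656.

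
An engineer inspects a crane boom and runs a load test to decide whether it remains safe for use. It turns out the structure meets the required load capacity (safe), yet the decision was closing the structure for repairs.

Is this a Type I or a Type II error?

Type I error

The null hypothesis here is that the structure meets the required load capacity (safe).
'Closing the structure for repairs' corresponds to rejecting H₀.
H₀ was rejected but H₀ is true — a Type I error (false positive).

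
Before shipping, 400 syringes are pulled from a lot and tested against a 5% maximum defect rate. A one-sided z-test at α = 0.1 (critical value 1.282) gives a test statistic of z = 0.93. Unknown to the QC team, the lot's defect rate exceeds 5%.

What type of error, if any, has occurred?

Type II error

The conventional null hypothesis is that the lot's defect rate is 5% (within specification).
Since z = 0.93 ≤ z* = 1.282, H₀ is not rejected.
H₀ is false (actually the lot's defect rate exceeds 5%).
Failing to reject a false H₀ is a Type II error.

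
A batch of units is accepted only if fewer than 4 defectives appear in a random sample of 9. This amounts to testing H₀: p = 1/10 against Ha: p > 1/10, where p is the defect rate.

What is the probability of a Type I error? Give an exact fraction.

α = P(reject H₀ | H₀ true) = P(S ≥ 4 | p = 1/10), S ~ Binomial(9, 1/10).
Via the complement, α = 1 − Σ_{j=0}^{3} C(9,j)(1/10)^j(9/10)^{9-j} = 4165547/500000000.

4165547/500000000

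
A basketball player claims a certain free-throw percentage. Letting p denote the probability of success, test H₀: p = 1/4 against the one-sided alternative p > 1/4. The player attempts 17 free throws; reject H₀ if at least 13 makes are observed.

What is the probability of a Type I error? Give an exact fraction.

Under H₀, K ~ Binomial(17, 1/4), and α = P(K ≥ 13).
Summing C(17,j)(1/4)^j(3/4)^{17−j} for j = 13,…,17 gives 3319/268435456.

3319/268435456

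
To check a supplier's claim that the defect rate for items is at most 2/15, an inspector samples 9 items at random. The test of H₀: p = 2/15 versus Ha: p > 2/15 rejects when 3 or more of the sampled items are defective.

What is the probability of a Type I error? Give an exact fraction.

4119920576/38443359375

α = P(reject H₀ | H₀ true) = P(K ≥ 3 | p = 2/15), K ~ Binomial(9, 2/15).
α = 1 − P(K ≤ 2) = 1 − 34323438799/38443359375 = 4119920576/38443359375.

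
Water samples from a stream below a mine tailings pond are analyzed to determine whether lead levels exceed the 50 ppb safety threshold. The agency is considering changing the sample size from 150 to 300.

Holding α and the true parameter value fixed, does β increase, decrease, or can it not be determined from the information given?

It decreases.

Increasing n separates the H₀ and Ha sampling distributions, so under Ha fewer outcomes land in the acceptance region.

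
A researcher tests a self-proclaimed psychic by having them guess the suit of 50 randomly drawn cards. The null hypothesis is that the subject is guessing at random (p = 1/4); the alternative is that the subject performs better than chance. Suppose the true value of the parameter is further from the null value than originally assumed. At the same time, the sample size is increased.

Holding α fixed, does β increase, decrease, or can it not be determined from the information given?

A larger true effect moves the Ha sampling distribution further from the H₀ critical value, making rejection more likely when Ha is true. Increasing n separates the H₀ and Ha sampling distributions, so under Ha fewer outcomes land in the acceptance region. Both changes push β in the same direction.

It decreases.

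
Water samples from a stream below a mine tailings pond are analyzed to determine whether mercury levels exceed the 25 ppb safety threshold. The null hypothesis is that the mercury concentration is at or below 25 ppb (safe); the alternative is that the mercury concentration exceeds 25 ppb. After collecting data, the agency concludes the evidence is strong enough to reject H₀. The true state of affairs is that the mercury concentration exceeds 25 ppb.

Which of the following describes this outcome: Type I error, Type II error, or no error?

The test rejected a false H₀ — the decision matches the true state.

No error — this is a correct decision.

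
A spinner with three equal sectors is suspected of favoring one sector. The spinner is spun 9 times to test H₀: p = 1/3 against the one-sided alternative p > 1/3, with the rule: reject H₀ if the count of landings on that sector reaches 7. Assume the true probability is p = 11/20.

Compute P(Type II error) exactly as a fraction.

Under the alternative p = 11/20, Y ~ Binomial(9, 11/20); β is the probability the test does not reject, P(Y < 7).
Adding the binomial probabilities P(Y=0)+…+P(Y=6) at p = 11/20 gives 54431799039/64000000000.

54431799039/64000000000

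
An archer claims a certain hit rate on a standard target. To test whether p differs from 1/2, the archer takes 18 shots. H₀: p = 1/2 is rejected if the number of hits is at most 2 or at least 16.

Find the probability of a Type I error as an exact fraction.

α = P(X ≤ 2 or X ≥ 16 | p = 1/2), X ~ Binomial(18, 1/2).
The two tails are symmetric, so α = 2·(1 + 18 + 153)/2^18 = 344/262144 = 43/32768.

43/32768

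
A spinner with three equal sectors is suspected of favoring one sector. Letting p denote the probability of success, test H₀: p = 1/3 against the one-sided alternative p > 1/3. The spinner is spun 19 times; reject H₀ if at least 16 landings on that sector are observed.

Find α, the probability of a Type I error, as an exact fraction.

α = P(reject H₀ | H₀ true) = P(S ≥ 16 | p = 1/3), with S ~ Binomial(19, 1/3).
P(S ≥ 16) = Σ_{j=16}^{19} C(19,j)·(1/3)^j·(2/3)^{19-j} = 2825/387420489.

2825/387420489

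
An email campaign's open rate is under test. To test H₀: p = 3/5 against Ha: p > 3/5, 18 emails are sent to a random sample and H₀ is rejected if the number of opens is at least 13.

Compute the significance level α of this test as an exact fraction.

796349989593/3814697265625

Under H₀, X ~ Binomial(18, 3/5), and α = P(X ≥ 13).
P(X ≥ 13) = Σ_{j=13}^{18} C(18,j)·(3/5)^j·(2/5)^{18-j} = 796349989593/3814697265625.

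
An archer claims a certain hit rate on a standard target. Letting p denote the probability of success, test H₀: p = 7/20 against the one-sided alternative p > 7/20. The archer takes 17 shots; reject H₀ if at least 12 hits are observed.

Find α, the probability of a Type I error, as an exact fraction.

9879295987937618781/3276800000000000000000

α = P(reject H₀ | H₀ true) = P(X ≥ 12 | p = 7/20), with X ~ Binomial(17, 7/20).
Adding the binomial terms for j = 12 through 17 with p = 7/20 yields 9879295987937618781/3276800000000000000000.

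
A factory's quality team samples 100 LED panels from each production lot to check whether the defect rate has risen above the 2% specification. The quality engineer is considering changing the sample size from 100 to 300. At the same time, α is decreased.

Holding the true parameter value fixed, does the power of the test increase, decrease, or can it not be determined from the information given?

Cannot be determined from the information given.

The first change alone would make β decrease; the second alone would make β increase. Which effect dominates depends on the magnitudes, which are not given.
Since power = 1 − β, the effect on power is likewise indeterminate.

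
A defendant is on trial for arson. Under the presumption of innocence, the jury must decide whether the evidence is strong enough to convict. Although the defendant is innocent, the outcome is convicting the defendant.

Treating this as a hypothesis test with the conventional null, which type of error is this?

Type I error

The null hypothesis here is that the defendant is innocent.
'Convicting the defendant' corresponds to rejecting H₀.
H₀ was rejected but H₀ is true — a Type I error (false positive).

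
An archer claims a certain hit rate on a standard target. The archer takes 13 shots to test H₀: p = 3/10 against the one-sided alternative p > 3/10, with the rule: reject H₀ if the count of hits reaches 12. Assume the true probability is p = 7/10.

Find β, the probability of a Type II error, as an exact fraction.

4681650394377/5000000000000

β = P(fail to reject H₀ | Ha true) = P(S ≤ 11 | p = 7/10), S ~ Binomial(13, 7/10).
Summing C(13,j)·(7/10)^j·(3/10)^{13-j} for j = 0..11 gives 4681650394377/5000000000000.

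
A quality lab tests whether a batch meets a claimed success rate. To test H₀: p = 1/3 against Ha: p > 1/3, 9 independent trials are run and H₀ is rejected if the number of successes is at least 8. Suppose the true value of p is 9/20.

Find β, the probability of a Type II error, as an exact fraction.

β = P(fail to reject H₀ | Ha true) = P(Y ≤ 7 | p = 9/20), Y ~ Binomial(9, 9/20).
Adding the binomial probabilities P(Y=0)+…+P(Y=7) at p = 9/20 gives 126837738533/128000000000.

126837738533/128000000000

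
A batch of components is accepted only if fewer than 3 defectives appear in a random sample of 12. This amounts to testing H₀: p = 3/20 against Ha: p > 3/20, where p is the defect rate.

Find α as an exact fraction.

216417823765749/819200000000000

Under H₀, S ~ Binomial(12, 3/20); the Type I error rate is P(S ≥ 3).
α = 1 − P(S ≤ 2) = 1 − 602782176234251/819200000000000 = 216417823765749/819200000000000.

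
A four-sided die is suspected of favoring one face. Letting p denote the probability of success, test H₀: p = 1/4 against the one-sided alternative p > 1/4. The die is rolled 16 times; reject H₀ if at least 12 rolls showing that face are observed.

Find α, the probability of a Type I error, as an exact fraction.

163669/4294967296

The Type I error probability is α = P(K ≥ 12) computed under H₀, where K ~ Binomial(16, 1/4).
Summing C(16,j)(1/4)^j(3/4)^{16−j} for j = 12,…,16 gives 163669/4294967296.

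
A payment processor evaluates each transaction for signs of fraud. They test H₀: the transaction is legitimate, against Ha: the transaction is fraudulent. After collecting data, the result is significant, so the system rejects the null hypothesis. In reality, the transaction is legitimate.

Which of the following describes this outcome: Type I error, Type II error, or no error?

H₀ was rejected, but H₀ is actually true.
Rejecting a true null hypothesis is a Type I error (false positive).

Type I error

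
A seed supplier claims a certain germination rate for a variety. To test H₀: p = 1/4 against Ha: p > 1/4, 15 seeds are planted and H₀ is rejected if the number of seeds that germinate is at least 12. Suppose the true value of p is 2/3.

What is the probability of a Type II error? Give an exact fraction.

β = P(fail to reject H₀ | Ha true) = P(X ≤ 11 | p = 2/3), X ~ Binomial(15, 2/3).
Equivalently, β = 1 − P(X ≥ 12) = 11346539/14348907.

11346539/14348907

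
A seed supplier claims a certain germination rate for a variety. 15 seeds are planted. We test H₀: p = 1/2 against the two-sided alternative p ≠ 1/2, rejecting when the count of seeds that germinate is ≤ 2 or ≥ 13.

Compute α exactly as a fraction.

121/16384

Under H₀, K ~ Binomial(15, 1/2); α is the probability of landing in either tail, P(K ≤ 2) + P(K ≥ 13).
Each tail has probability (1 + 15 + 105)/32768; doubling gives α = 242/32768 = 121/16384.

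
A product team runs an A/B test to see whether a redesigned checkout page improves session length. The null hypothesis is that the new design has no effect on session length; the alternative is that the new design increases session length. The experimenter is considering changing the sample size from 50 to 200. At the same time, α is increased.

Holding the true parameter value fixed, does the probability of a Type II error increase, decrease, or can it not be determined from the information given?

It decreases.

Increasing n separates the H₀ and Ha sampling distributions, so under Ha fewer outcomes land in the acceptance region. Relaxing α lowers the evidence threshold; under Ha, outcomes that previously fell short now trigger rejection. Both changes push β in the same direction.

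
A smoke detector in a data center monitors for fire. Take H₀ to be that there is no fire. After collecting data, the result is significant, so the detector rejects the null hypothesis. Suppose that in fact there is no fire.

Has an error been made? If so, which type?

Type I error

H₀ was rejected, but H₀ is actually true.
Rejecting a true null hypothesis is a Type I error (false positive).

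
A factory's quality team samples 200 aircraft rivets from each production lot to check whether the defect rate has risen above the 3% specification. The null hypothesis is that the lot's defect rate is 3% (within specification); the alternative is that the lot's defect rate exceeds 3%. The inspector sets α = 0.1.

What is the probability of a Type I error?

0.1

The significance level α is, by definition, the probability of a Type I error — P(reject H₀ | H₀ true).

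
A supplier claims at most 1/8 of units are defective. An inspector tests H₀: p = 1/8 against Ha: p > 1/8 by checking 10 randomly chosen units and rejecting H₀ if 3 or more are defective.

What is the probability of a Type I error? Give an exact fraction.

α = P(reject H₀ | H₀ true) = P(Y ≥ 3 | p = 1/8), Y ~ Binomial(10, 1/8).
Computing the lower-tail complement: 1 − 236356841/268435456 = 32078615/268435456.

32078615/268435456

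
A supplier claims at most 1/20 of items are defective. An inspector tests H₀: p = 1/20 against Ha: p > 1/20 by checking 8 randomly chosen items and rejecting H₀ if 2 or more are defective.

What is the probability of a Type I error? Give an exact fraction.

1465463047/25600000000

α = P(reject H₀ | H₀ true) = P(Y ≥ 2 | p = 1/20), Y ~ Binomial(8, 1/20).
Via the complement, α = 1 − Σ_{j=0}^{1} C(8,j)(1/20)^j(19/20)^{8-j} = 1465463047/25600000000.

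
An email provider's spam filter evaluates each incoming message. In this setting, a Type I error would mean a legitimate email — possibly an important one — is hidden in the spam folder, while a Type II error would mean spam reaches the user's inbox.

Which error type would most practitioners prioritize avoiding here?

Type I error

The Type I consequence (a legitimate email — possibly an important one — is hidden in the spam folder) is more severe than the Type II consequence (spam reaches the user's inbox).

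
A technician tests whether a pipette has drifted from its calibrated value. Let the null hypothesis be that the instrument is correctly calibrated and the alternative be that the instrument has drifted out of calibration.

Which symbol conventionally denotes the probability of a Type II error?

P(Type II error) = P(fail to reject H₀ | H₀ false) = β.

β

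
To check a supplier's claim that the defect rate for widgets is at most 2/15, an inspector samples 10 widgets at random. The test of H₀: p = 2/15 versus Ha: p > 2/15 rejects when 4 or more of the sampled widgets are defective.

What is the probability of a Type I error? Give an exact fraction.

6543935072/192216796875

The significance level is the probability, assuming p = 2/15, of seeing 4 or more defectives in 10 draws.
α = 1 − P(X ≤ 3) = 1 − 185672861803/192216796875 = 6543935072/192216796875.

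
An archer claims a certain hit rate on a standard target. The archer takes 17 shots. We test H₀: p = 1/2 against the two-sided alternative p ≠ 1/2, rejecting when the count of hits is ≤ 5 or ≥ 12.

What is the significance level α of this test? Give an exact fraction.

Under H₀, Y ~ Binomial(17, 1/2); α is the probability of landing in either tail, P(Y ≤ 5) + P(Y ≥ 12).
Each tail has probability (1 + 17 + 136 + 680 + 2380 + 6188)/131072; doubling gives α = 18804/131072 = 4701/32768.

4701/32768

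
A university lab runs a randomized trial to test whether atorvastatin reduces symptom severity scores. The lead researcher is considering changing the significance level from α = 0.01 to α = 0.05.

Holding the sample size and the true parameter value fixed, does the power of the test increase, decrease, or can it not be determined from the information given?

With a larger α the critical value moves toward the center, so more of the Ha sampling distribution lies in the rejection region.
Since power = 1 − β and β decreases, power increases.

It increases.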